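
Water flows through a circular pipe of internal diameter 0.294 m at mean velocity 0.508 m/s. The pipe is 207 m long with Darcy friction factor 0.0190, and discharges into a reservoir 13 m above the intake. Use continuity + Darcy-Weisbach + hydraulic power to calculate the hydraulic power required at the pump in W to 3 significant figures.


Approach: apply continuity + Darcy-Weisbach + hydraulic power, Q = A*v; hf = f*(L/D)*(v^2/(2g)); H = static + hf; P = rho*g*Q*H.
Step 1 — flow rate (continuity, Q = A*v):
  A = pi*(0.294/2)^2 = 0.067887 m^2
  Q = 0.067887 * 0.508 = 0.034486 m^3/s
Step 2 — friction head loss (Darcy-Weisbach):
  hf = 0.0190 * (207/0.294) * (0.508^2 / (2*9.81))
  hf = 0.17596 m
Step 3 — total head: H = 13 + 0.17596 = 13.176 m
Step 4 — hydraulic power (P = rho*g*Q*H):
  P = 1000 * 9.81 * 0.034486 * 13.176 = 4460 W
Therefore the hydraulic power required at the pump = 4460 W.


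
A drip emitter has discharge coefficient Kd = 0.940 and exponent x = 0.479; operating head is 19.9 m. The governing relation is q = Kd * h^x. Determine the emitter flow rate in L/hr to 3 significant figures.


q = 0.940 * 19.9^0.479 = 3.94 L/hr
Therefore the emitter flow rate = 3.94 L/hr.


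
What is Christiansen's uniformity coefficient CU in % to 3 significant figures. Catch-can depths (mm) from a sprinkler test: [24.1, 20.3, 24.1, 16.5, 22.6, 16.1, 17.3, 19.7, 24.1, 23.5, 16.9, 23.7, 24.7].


Approach: apply Christiansen's uniformity coefficient, CU = (1 - mean_abs_deviation/mean)*100.
mean = 21.046 mm
mean |d_i - mean| = 2.9964 mm
CU = (1 - 2.9964/21.046)*100 = 85.8 %
Therefore Christiansen's uniformity coefficient CU = 85.8 %.


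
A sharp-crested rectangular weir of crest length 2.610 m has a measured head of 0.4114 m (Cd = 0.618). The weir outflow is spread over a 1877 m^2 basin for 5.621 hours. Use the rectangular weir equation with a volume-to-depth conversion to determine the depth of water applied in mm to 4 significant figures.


Approach: apply the rectangular weir equation with a volume-to-depth conversion, Q = (2/3)*Cd*L*sqrt(2g)*H^1.5; d = Q*t/A * 1000.
Step 1 — weir discharge:
  Q = (2/3)*0.618*2.610*sqrt(2*9.81)*0.4114^1.5 = 1.25685 m^3/s
Step 2 — volume: V = 1.25685 * 5.621*3600 = 25433.1 m^3
Step 3 — depth: d = V/A * 1000 = 25433.1/1877 * 1000 = 13550 mm
Therefore the depth of water applied = 13550 mm.


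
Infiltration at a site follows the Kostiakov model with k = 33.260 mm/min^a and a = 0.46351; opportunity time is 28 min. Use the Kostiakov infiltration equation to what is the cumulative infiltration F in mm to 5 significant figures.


Approach: apply the Kostiakov infiltration equation, F = k*t^a.
F = 33.260 * 28^0.46351 = 155.85 mm
Therefore the cumulative infiltration F = 155.85 mm.


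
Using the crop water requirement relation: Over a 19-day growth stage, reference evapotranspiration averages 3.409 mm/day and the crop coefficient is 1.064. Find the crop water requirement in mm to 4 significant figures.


Approach: apply the crop water requirement relation, CWR = ET0 * Kc * days.
CWR = 3.409 * 1.064 * 19 = 68.92 mm
Therefore the crop water requirement = 68.92 mm.


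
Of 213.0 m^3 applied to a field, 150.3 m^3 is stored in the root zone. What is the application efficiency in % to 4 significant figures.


Approach: apply the application efficiency ratio, Ea = (stored/applied)*100.
Ea = (150.3/213.0)*100 = 70.56 %
Therefore the application efficiency = 70.56 %.


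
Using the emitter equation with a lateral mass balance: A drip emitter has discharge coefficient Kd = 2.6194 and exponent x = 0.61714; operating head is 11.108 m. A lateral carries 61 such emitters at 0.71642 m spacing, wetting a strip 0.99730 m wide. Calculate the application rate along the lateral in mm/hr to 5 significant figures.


Approach: apply the emitter equation with a lateral mass balance, q = Kd*h^x; Q = n*q; rate = Q/(n*spacing*width).
Step 1 — single emitter flow (q = Kd*h^x):
  q = 2.6194 * 11.108^0.61714 = 11.57459 L/hr
Step 2 — total lateral flow: Q = 61 * 11.57459 = 706.0499 L/hr
Step 3 — wetted area: A = 61 * 0.71642 * 0.99730 = 43.58363 m^2
Step 4 — application rate: Q/A = 706.0499/43.58363 = 16.200 mm/hr
Therefore the application rate along the lateral = 16.200 mm/hr.


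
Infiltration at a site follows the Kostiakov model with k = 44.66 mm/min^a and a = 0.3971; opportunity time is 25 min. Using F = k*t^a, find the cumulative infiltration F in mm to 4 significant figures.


F = 44.66 * 25^0.3971 = 160.3 mm
Therefore the cumulative infiltration F = 160.3 mm.


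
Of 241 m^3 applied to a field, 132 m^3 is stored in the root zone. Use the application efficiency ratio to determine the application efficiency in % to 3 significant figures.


Approach: apply the application efficiency ratio, Ea = (stored/applied)*100.
Ea = (132/241)*100 = 54.8 %
Therefore the application efficiency = 54.8 %.


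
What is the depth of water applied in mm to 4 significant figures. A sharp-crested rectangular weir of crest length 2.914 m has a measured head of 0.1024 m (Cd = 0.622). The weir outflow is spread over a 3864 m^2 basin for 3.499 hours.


Approach: apply the rectangular weir equation with a volume-to-depth conversion, Q = (2/3)*Cd*L*sqrt(2g)*H^1.5; d = Q*t/A * 1000.
Step 1 — weir discharge:
  Q = (2/3)*0.622*2.914*sqrt(2*9.81)*0.1024^1.5 = 0.175383 m^3/s
Step 2 — volume: V = 0.175383 * 3.499*3600 = 2209.20 m^3
Step 3 — depth: d = V/A * 1000 = 2209.20/3864 * 1000 = 571.7 mm
Therefore the depth of water applied = 571.7 mm.


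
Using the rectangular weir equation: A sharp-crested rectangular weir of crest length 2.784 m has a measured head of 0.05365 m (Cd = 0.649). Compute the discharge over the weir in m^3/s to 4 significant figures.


Approach: apply the rectangular weir equation, Q = (2/3)*Cd*L*sqrt(2g)*H^1.5.
Q = (2/3)*0.649*2.784*sqrt(2*9.81)*0.05365^1.5 = 0.06630 m^3/s
Therefore the discharge over the weir = 0.06630 m^3/s.


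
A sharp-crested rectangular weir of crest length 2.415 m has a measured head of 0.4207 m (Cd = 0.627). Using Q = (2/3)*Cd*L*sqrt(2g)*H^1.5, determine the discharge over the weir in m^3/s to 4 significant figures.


Q = (2/3)*0.627*2.415*sqrt(2*9.81)*0.4207^1.5 = 1.220 m^3/s
Therefore the discharge over the weir = 1.220 m^3/s.


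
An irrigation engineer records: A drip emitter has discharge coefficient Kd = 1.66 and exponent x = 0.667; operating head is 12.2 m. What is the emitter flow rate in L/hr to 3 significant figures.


Approach: apply the emitter characteristic equation, q = Kd * h^x.
q = 1.66 * 12.2^0.667 = 8.80 L/hr
Therefore the emitter flow rate = 8.80 L/hr.


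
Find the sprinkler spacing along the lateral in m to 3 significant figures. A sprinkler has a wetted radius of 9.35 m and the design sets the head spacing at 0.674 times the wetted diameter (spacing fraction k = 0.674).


Approach: apply the sprinkler spacing rule (spacing as a fraction of wetted diameter), S = k*(2*R).
S = 0.674 * (2 * 9.35) = 12.6 m
Therefore the sprinkler spacing along the lateral = 12.6 m.


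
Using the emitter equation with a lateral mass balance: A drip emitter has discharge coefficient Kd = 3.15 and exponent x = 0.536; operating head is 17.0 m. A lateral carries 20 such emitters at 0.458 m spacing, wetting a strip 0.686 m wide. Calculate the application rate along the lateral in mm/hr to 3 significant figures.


Approach: apply the emitter equation with a lateral mass balance, q = Kd*h^x; Q = n*q; rate = Q/(n*spacing*width).
Step 1 — single emitter flow (q = Kd*h^x):
  q = 3.15 * 17.0^0.536 = 14.382 L/hr
Step 2 — total lateral flow: Q = 20 * 14.382 = 287.65 L/hr
Step 3 — wetted area: A = 20 * 0.458 * 0.686 = 6.2838 m^2
Step 4 — application rate: Q/A = 287.65/6.2838 = 45.8 mm/hr
Therefore the application rate along the lateral = 45.8 mm/hr.


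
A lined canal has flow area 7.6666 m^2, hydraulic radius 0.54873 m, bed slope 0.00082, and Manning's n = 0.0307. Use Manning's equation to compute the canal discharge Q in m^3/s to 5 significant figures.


Approach: apply Manning's equation, Q = (1/n)*A*R^(2/3)*S^(1/2).
Q = (1/0.0307) * 7.6666 * 0.54873^(2/3) * 0.00082^(1/2) = 4.7930 m^3/s
Therefore the canal discharge Q = 4.7930 m^3/s.


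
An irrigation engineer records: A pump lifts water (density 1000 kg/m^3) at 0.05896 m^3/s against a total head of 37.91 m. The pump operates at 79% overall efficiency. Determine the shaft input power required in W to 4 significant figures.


Approach: apply hydraulic power then efficiency conversion, P = rho*g*Q*H; P_in = P/eta.
Step 1 — hydraulic power (P = rho*g*Q*H):
  P = 1000 * 9.81 * 0.05896 * 37.91 = 21927.1 W
Step 2 — input power: P_in = P/eta = 21927.1 / 0.79 = 27760 W
Therefore the shaft input power required = 27760 W.


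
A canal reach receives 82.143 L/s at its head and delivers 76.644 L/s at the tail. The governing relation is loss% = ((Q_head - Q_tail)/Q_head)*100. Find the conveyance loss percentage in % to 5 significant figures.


loss = ((82.143 - 76.644)/82.143)*100 = 6.6944 %
Therefore the conveyance loss percentage = 6.6944 %.


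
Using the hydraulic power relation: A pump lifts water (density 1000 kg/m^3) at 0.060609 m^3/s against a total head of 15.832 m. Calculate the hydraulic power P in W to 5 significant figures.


Approach: apply the hydraulic power relation, P = rho*g*Q*H.
P = 1000 * 9.81 * 0.060609 * 15.832 = 9413.3 W
Therefore the hydraulic power P = 9413.3 W.


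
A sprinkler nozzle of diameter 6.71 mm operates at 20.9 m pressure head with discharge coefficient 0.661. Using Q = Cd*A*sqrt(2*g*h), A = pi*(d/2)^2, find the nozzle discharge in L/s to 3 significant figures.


A = pi*(6.71e-3/2)^2 = 3.5362e-05 m^2
Q = 0.661 * 3.5362e-05 * sqrt(2*9.81*20.9) * 1000 = 0.473 L/s
Therefore the nozzle discharge = 0.473 L/s.


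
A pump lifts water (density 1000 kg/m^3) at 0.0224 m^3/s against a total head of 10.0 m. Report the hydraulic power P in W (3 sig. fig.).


Approach: apply the hydraulic power relation, P = rho*g*Q*H.
P = 1000 * 9.81 * 0.0224 * 10.0 = 2200 W
Therefore the hydraulic power P = 2200 W.


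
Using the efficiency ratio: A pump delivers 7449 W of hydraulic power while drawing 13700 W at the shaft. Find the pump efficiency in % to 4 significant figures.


Approach: apply the efficiency ratio, eta = (P_out/P_in)*100.
eta = (7449 / 13700) * 100 = 54.37 %
Therefore the pump efficiency = 54.37 %.


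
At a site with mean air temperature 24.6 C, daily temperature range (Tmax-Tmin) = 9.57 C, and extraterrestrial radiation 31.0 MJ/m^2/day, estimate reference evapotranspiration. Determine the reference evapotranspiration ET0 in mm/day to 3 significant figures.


Approach: apply the Hargreaves-Samani method, ET0 = 0.0023*(Tmean+17.8)*sqrt(Tmax-Tmin)*0.408*Ra.
ET0 = 0.0023*(24.6+17.8)*sqrt(9.57)*0.408*31.0 = 3.82 mm/day
Therefore the reference evapotranspiration ET0 = 3.82 mm/day.


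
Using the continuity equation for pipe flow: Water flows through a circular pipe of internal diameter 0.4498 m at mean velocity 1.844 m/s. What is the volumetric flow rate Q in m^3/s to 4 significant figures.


Approach: apply the continuity equation for pipe flow, Q = A * v with A = pi*(D/2)^2.
A = pi*(0.4498/2)^2 = 0.158902 m^2
Q = 0.158902 * 1.844 = 0.2930 m^3/s
Therefore the volumetric flow rate Q = 0.2930 m^3/s.


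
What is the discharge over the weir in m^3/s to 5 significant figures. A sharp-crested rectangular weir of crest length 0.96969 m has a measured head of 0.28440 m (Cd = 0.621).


Approach: apply the rectangular weir equation, Q = (2/3)*Cd*L*sqrt(2g)*H^1.5.
Q = (2/3)*0.621*0.96969*sqrt(2*9.81)*0.28440^1.5 = 0.26970 m^3/s
Therefore the discharge over the weir = 0.26970 m^3/s.


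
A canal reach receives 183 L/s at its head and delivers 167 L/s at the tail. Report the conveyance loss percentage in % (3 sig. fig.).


Approach: apply the conveyance loss ratio, loss% = ((Q_head - Q_tail)/Q_head)*100.
loss = ((183 - 167)/183)*100 = 8.74 %
Therefore the conveyance loss percentage = 8.74 %.


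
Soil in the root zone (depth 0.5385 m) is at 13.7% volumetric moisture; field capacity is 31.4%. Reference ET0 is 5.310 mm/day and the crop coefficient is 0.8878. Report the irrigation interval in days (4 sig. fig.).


Approach: apply soil-water budget scheduling, SMD = (FC-theta)/100*depth*1000; ETc = ET0*Kc; interval = SMD/ETc.
Step 1 — soil moisture deficit:
  SMD = (31.4 - 13.7)/100 * 0.5385 * 1000 = 95.3145 mm
Step 2 — daily crop ET (ETc = ET0*Kc):
  ETc = 5.310 * 0.8878 = 4.71422 mm/day
Step 3 — irrigation interval (SMD/ETc):
  interval = 95.3145 / 4.71422 = 20.22 days
Therefore the irrigation interval = 20.22 days.


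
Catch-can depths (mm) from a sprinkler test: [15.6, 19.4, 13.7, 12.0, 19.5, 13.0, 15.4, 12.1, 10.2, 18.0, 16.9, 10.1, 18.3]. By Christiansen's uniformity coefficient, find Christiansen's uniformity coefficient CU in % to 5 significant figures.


Approach: apply Christiansen's uniformity coefficient, CU = (1 - mean_abs_deviation/mean)*100.
mean = 14.93846 mm
mean |d_i - mean| = 2.850888 mm
CU = (1 - 2.850888/14.93846)*100 = 80.916 %
Therefore Christiansen's uniformity coefficient CU = 80.916 %.


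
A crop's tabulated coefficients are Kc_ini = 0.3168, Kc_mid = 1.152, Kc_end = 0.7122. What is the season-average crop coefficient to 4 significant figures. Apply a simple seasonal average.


Approach: apply a simple seasonal average, Kc_avg = (Kc_ini + Kc_mid + Kc_end)/3.
Kc_avg = (0.3168 + 1.152 + 0.7122)/3 = 0.7270
Therefore the season-average crop coefficient = 0.7270.


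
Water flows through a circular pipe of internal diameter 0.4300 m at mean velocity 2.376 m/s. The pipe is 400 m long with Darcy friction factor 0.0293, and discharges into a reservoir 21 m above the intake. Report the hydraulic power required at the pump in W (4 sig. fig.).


Approach: apply continuity + Darcy-Weisbach + hydraulic power, Q = A*v; hf = f*(L/D)*(v^2/(2g)); H = static + hf; P = rho*g*Q*H.
Step 1 — flow rate (continuity, Q = A*v):
  A = pi*(0.4300/2)^2 = 0.145220 m^2
  Q = 0.145220 * 2.376 = 0.345043 m^3/s
Step 2 — friction head loss (Darcy-Weisbach):
  hf = 0.0293 * (400/0.4300) * (2.376^2 / (2*9.81))
  hf = 7.84247 m
Step 3 — total head: H = 21 + 7.84247 = 28.8425 m
Step 4 — hydraulic power (P = rho*g*Q*H):
  P = 1000 * 9.81 * 0.345043 * 28.8425 = 97630 W
Therefore the hydraulic power required at the pump = 97630 W.


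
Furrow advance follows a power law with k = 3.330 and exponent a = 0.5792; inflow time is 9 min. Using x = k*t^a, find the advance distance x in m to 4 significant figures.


x = 3.330 * 9^0.5792 = 11.89 m
Therefore the advance distance x = 11.89 m.


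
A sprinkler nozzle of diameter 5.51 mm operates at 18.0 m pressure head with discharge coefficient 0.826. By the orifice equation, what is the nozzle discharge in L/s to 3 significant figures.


Approach: apply the orifice equation, Q = Cd*A*sqrt(2*g*h), A = pi*(d/2)^2.
A = pi*(5.51e-3/2)^2 = 2.3845e-05 m^2
Q = 0.826 * 2.3845e-05 * sqrt(2*9.81*18.0) * 1000 = 0.370 L/s
Therefore the nozzle discharge = 0.370 L/s.


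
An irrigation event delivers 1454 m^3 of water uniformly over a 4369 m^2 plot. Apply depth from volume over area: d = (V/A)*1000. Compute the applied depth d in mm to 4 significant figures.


d = (1454 / 4369) * 1000 = 332.8 mm
Therefore the applied depth d = 332.8 mm.


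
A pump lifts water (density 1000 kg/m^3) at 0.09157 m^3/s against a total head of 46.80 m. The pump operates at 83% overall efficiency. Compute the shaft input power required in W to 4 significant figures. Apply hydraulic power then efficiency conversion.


Approach: apply hydraulic power then efficiency conversion, P = rho*g*Q*H; P_in = P/eta.
Step 1 — hydraulic power (P = rho*g*Q*H):
  P = 1000 * 9.81 * 0.09157 * 46.80 = 42040.5 W
Step 2 — input power: P_in = P/eta = 42040.5 / 0.83 = 50650 W
Therefore the shaft input power required = 50650 W.


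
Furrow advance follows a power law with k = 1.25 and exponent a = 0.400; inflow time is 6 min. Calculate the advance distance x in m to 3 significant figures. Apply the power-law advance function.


Approach: apply the power-law advance function, x = k*t^a.
x = 1.25 * 6^0.400 = 2.56 m
Therefore the advance distance x = 2.56 m.


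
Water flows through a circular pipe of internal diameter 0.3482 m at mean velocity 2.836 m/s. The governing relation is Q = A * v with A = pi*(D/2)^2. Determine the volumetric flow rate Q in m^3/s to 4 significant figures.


A = pi*(0.3482/2)^2 = 0.0952242 m^2
Q = 0.0952242 * 2.836 = 0.2701 m^3/s
Therefore the volumetric flow rate Q = 0.2701 m^3/s.


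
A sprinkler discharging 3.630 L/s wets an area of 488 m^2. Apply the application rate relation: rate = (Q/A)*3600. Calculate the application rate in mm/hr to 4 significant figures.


rate = (3.630 / 488) * 3600 = 26.78 mm/hr
Therefore the application rate = 26.78 mm/hr.


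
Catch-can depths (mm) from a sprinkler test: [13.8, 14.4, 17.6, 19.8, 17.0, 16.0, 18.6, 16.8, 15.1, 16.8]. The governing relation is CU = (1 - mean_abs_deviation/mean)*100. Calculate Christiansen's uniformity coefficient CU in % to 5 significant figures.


mean = 16.59000 mm
mean |d_i - mean| = 1.412000 mm
CU = (1 - 1.412000/16.59000)*100 = 91.489 %
Therefore Christiansen's uniformity coefficient CU = 91.489 %.


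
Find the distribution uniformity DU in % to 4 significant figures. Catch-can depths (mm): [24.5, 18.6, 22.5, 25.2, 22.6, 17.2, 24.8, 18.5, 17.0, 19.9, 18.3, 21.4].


Approach: apply the low-quarter distribution uniformity, DU = (mean of lowest quarter of readings / overall mean)*100.
sorted lowest 3 of 12: [17.0, 17.2, 18.3] -> mean = 17.5000 mm
overall mean = 20.8750 mm
DU = (17.5000/20.8750)*100 = 83.83 %
Therefore the distribution uniformity DU = 83.83 %.


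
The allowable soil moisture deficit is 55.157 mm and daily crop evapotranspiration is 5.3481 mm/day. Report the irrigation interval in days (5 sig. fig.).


Approach: apply the irrigation interval relation, interval = SMD / ETc.
interval = 55.157 / 5.3481 = 10.313 days
Therefore the irrigation interval = 10.313 days.


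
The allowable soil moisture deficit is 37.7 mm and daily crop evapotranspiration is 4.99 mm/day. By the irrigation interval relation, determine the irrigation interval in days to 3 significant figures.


Approach: apply the irrigation interval relation, interval = SMD / ETc.
interval = 37.7 / 4.99 = 7.56 days
Therefore the irrigation interval = 7.56 days.


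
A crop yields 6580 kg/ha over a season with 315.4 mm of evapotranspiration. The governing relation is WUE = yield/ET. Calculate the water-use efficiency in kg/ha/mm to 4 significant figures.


WUE = 6580 / 315.4 = 20.86 kg/ha/mm
Therefore the water-use efficiency = 20.86 kg/ha/mm.


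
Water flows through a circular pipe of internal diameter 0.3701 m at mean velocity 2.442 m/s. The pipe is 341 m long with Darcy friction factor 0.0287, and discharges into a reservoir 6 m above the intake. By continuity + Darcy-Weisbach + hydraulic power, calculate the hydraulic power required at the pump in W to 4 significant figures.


Approach: apply continuity + Darcy-Weisbach + hydraulic power, Q = A*v; hf = f*(L/D)*(v^2/(2g)); H = static + hf; P = rho*g*Q*H.
Step 1 — flow rate (continuity, Q = A*v):
  A = pi*(0.3701/2)^2 = 0.107579 m^2
  Q = 0.107579 * 2.442 = 0.262708 m^3/s
Step 2 — friction head loss (Darcy-Weisbach):
  hf = 0.0287 * (341/0.3701) * (2.442^2 / (2*9.81))
  hf = 8.03729 m
Step 3 — total head: H = 6 + 8.03729 = 14.0373 m
Step 4 — hydraulic power (P = rho*g*Q*H):
  P = 1000 * 9.81 * 0.262708 * 14.0373 = 36180 W
Therefore the hydraulic power required at the pump = 36180 W.


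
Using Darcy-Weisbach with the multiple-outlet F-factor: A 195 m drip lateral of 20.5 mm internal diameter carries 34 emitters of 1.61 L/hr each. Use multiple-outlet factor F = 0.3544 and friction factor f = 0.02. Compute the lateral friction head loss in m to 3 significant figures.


Approach: apply Darcy-Weisbach with the multiple-outlet F-factor, Q = n*q/(3600*1000) m^3/s; v = Q/A; hf = F*f*(L/D)*(v^2/(2g)).
Q = 34*1.61/(3600*1000) = 1.5206e-05 m^3/s
A = pi*(20.5e-3/2)^2 = 3.3006e-04 m^2, so v = Q/A = 0.046069 m/s
hf = 0.3544*0.02*(195/0.0205)*(0.046069^2/(2*9.81)) = 0.00729 m
Therefore the lateral friction head loss = 0.00729 m.


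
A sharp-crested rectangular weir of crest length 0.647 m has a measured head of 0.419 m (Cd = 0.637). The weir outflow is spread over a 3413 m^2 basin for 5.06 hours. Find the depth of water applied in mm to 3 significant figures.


Approach: apply the rectangular weir equation with a volume-to-depth conversion, Q = (2/3)*Cd*L*sqrt(2g)*H^1.5; d = Q*t/A * 1000.
Step 1 — weir discharge:
  Q = (2/3)*0.637*0.647*sqrt(2*9.81)*0.419^1.5 = 0.33008 m^3/s
Step 2 — volume: V = 0.33008 * 5.06*3600 = 6012.8 m^3
Step 3 — depth: d = V/A * 1000 = 6012.8/3413 * 1000 = 1760 mm
Therefore the depth of water applied = 1760 mm.


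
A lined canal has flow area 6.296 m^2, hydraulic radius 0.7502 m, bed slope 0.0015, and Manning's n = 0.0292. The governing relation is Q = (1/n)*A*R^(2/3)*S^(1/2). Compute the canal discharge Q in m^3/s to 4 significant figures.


Q = (1/0.0292) * 6.296 * 0.7502^(2/3) * 0.0015^(1/2) = 6.895 m^3/s
Therefore the canal discharge Q = 6.895 m^3/s.


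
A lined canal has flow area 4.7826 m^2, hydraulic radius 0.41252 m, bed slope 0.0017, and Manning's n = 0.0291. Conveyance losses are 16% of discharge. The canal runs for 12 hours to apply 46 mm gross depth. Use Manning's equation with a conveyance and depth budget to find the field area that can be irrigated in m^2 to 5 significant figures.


Approach: apply Manning's equation with a conveyance and depth budget, Q = (1/n)*A*R^(2/3)*S^(1/2); Q_field = Q*(1-loss); Area = Q_field*t/(d/1000).
Step 1 — canal discharge (Manning's equation):
  Q = (1/0.0291) * 4.7826 * 0.41252^(2/3) * 0.0017^(1/2) = 3.755135 m^3/s
Step 2 — delivered flow: Q_field = 3.755135*(1 - 16/100) = 3.154313 m^3/s
Step 3 — volume delivered: V = 3.154313 * 12*3600 = 136266.3 m^3
Step 4 — area served: A = V / (depth/1000) = 136266.3 / 0.046 = 2962300 m^2
Therefore the field area that can be irrigated = 2962300 m^2.


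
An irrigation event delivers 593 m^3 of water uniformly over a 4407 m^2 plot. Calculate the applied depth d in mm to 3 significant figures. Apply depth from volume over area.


Approach: apply depth from volume over area, d = (V/A)*1000.
d = (593 / 4407) * 1000 = 135 mm
Therefore the applied depth d = 135 mm.


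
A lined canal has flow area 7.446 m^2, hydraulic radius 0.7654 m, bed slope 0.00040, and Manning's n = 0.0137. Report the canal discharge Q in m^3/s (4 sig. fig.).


Approach: apply Manning's equation, Q = (1/n)*A*R^(2/3)*S^(1/2).
Q = (1/0.0137) * 7.446 * 0.7654^(2/3) * 0.00040^(1/2) = 9.095 m^3/s
Therefore the canal discharge Q = 9.095 m^3/s.


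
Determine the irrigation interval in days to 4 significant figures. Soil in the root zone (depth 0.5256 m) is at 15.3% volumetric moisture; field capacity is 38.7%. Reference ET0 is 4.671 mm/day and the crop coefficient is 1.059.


Approach: apply soil-water budget scheduling, SMD = (FC-theta)/100*depth*1000; ETc = ET0*Kc; interval = SMD/ETc.
Step 1 — soil moisture deficit:
  SMD = (38.7 - 15.3)/100 * 0.5256 * 1000 = 122.990 mm
Step 2 — daily crop ET (ETc = ET0*Kc):
  ETc = 4.671 * 1.059 = 4.94659 mm/day
Step 3 — irrigation interval (SMD/ETc):
  interval = 122.990 / 4.94659 = 24.86 days
Therefore the irrigation interval = 24.86 days.


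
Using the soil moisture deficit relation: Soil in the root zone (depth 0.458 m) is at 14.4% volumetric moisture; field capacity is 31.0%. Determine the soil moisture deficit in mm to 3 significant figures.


Approach: apply the soil moisture deficit relation, SMD = (FC - theta)/100 * depth * 1000.
SMD = (31.0 - 14.4)/100 * 0.458 * 1000 = 76.0 mm
Therefore the soil moisture deficit = 76.0 mm.


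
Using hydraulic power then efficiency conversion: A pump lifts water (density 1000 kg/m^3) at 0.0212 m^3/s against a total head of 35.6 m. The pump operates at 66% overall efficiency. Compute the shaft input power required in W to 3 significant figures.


Approach: apply hydraulic power then efficiency conversion, P = rho*g*Q*H; P_in = P/eta.
Step 1 — hydraulic power (P = rho*g*Q*H):
  P = 1000 * 9.81 * 0.0212 * 35.6 = 7403.8 W
Step 2 — input power: P_in = P/eta = 7403.8 / 0.66 = 11200 W
Therefore the shaft input power required = 11200 W.


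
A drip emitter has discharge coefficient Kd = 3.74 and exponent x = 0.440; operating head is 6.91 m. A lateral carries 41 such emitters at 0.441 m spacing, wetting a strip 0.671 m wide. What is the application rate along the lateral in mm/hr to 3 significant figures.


Approach: apply the emitter equation with a lateral mass balance, q = Kd*h^x; Q = n*q; rate = Q/(n*spacing*width).
Step 1 — single emitter flow (q = Kd*h^x):
  q = 3.74 * 6.91^0.440 = 8.7547 L/hr
Step 2 — total lateral flow: Q = 41 * 8.7547 = 358.94 L/hr
Step 3 — wetted area: A = 41 * 0.441 * 0.671 = 12.132 m^2
Step 4 — application rate: Q/A = 358.94/12.132 = 29.6 mm/hr
Therefore the application rate along the lateral = 29.6 mm/hr.


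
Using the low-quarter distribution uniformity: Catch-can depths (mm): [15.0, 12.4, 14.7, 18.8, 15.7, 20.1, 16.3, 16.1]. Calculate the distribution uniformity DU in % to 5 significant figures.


Approach: apply the low-quarter distribution uniformity, DU = (mean of lowest quarter of readings / overall mean)*100.
sorted lowest 2 of 8: [12.4, 14.7] -> mean = 13.55000 mm
overall mean = 16.13750 mm
DU = (13.55000/16.13750)*100 = 83.966 %
Therefore the distribution uniformity DU = 83.966 %.


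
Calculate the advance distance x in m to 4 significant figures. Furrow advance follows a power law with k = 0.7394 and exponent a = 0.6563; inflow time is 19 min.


Approach: apply the power-law advance function, x = k*t^a.
x = 0.7394 * 19^0.6563 = 5.107 m
Therefore the advance distance x = 5.107 m.


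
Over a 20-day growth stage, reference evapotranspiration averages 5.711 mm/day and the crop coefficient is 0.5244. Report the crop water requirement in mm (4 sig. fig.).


Approach: apply the crop water requirement relation, CWR = ET0 * Kc * days.
CWR = 5.711 * 0.5244 * 20 = 59.90 mm
Therefore the crop water requirement = 59.90 mm.


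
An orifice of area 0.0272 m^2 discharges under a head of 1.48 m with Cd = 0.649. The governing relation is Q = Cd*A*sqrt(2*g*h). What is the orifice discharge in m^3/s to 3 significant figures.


Q = 0.649 * 0.0272 * sqrt(2*9.81*1.48) = 0.0951 m^3/s
Therefore the orifice discharge = 0.0951 m^3/s.


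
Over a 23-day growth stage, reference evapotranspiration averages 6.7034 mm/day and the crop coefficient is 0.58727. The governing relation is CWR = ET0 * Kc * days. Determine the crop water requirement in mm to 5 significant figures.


CWR = 6.7034 * 0.58727 * 23 = 90.544 mm
Therefore the crop water requirement = 90.544 mm.


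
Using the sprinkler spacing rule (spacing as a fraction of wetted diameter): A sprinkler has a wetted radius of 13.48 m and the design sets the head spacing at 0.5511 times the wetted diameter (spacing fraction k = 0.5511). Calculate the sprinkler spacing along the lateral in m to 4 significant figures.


Approach: apply the sprinkler spacing rule (spacing as a fraction of wetted diameter), S = k*(2*R).
S = 0.5511 * (2 * 13.48) = 14.86 m
Therefore the sprinkler spacing along the lateral = 14.86 m.


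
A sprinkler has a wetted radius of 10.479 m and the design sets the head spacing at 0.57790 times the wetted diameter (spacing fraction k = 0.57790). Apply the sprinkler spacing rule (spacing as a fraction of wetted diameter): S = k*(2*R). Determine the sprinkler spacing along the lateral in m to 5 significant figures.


S = 0.57790 * (2 * 10.479) = 12.112 m
Therefore the sprinkler spacing along the lateral = 12.112 m.


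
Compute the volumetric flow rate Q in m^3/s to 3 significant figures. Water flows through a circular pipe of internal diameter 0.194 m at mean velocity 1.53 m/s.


Approach: apply the continuity equation for pipe flow, Q = A * v with A = pi*(D/2)^2.
A = pi*(0.194/2)^2 = 0.029559 m^2
Q = 0.029559 * 1.53 = 0.0452 m^3/s
Therefore the volumetric flow rate Q = 0.0452 m^3/s.


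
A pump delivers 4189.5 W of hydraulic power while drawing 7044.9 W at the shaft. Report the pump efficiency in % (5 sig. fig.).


Approach: apply the efficiency ratio, eta = (P_out/P_in)*100.
eta = (4189.5 / 7044.9) * 100 = 59.469 %
Therefore the pump efficiency = 59.469 %.


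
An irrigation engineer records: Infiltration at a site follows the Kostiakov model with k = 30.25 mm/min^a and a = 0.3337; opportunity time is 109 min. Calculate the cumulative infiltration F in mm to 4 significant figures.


Approach: apply the Kostiakov infiltration equation, F = k*t^a.
F = 30.25 * 109^0.3337 = 144.7 mm
Therefore the cumulative infiltration F = 144.7 mm.


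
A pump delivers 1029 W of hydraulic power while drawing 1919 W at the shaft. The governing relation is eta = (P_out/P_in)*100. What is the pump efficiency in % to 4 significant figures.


eta = (1029 / 1919) * 100 = 53.62 %
Therefore the pump efficiency = 53.62 %.


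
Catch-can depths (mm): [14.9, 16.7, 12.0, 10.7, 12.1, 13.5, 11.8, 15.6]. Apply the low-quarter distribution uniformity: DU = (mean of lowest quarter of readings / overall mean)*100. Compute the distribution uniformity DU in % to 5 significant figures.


sorted lowest 2 of 8: [10.7, 11.8] -> mean = 11.25000 mm
overall mean = 13.41250 mm
DU = (11.25000/13.41250)*100 = 83.877 %
Therefore the distribution uniformity DU = 83.877 %.


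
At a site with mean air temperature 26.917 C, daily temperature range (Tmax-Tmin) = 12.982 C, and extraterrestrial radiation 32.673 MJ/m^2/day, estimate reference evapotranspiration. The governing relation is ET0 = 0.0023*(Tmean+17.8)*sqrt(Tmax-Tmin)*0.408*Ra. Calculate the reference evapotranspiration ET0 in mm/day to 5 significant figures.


ET0 = 0.0023*(26.917+17.8)*sqrt(12.982)*0.408*32.673 = 4.9399 mm/day
Therefore the reference evapotranspiration ET0 = 4.9399 mm/day.


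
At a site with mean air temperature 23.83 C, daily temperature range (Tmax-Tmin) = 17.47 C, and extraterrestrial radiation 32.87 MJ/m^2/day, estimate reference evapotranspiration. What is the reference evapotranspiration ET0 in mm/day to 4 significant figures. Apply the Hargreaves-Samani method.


Approach: apply the Hargreaves-Samani method, ET0 = 0.0023*(Tmean+17.8)*sqrt(Tmax-Tmin)*0.408*Ra.
ET0 = 0.0023*(23.83+17.8)*sqrt(17.47)*0.408*32.87 = 5.367 mm/day
Therefore the reference evapotranspiration ET0 = 5.367 mm/day.


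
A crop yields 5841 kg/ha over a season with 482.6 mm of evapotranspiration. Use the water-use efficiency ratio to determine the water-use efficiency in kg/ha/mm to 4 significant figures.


Approach: apply the water-use efficiency ratio, WUE = yield/ET.
WUE = 5841 / 482.6 = 12.10 kg/ha/mm
Therefore the water-use efficiency = 12.10 kg/ha/mm.


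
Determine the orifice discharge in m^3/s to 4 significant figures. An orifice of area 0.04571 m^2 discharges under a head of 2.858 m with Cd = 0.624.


Approach: apply the orifice equation, Q = Cd*A*sqrt(2*g*h).
Q = 0.624 * 0.04571 * sqrt(2*9.81*2.858) = 0.2136 m^3/s
Therefore the orifice discharge = 0.2136 m^3/s.


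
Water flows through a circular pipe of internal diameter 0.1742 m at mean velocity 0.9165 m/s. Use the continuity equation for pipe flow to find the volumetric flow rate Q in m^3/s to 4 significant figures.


Approach: apply the continuity equation for pipe flow, Q = A * v with A = pi*(D/2)^2.
A = pi*(0.1742/2)^2 = 0.0238334 m^2
Q = 0.0238334 * 0.9165 = 0.02184 m^3/s
Therefore the volumetric flow rate Q = 0.02184 m^3/s.


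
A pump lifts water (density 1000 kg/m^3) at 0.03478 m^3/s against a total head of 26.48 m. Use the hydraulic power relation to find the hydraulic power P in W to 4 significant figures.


Approach: apply the hydraulic power relation, P = rho*g*Q*H.
P = 1000 * 9.81 * 0.03478 * 26.48 = 9035 W
Therefore the hydraulic power P = 9035 W.


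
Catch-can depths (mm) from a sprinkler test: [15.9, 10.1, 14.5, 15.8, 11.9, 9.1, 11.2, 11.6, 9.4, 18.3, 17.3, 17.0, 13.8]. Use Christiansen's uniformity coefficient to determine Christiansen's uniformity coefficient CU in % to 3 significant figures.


Approach: apply Christiansen's uniformity coefficient, CU = (1 - mean_abs_deviation/mean)*100.
mean = 13.531 mm
mean |d_i - mean| = 2.7515 mm
CU = (1 - 2.7515/13.531)*100 = 79.7 %
Therefore Christiansen's uniformity coefficient CU = 79.7 %.


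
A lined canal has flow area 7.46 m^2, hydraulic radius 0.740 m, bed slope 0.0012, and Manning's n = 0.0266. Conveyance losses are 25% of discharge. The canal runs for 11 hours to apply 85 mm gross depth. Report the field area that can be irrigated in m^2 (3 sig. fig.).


Approach: apply Manning's equation with a conveyance and depth budget, Q = (1/n)*A*R^(2/3)*S^(1/2); Q_field = Q*(1-loss); Area = Q_field*t/(d/1000).
Step 1 — canal discharge (Manning's equation):
  Q = (1/0.0266) * 7.46 * 0.740^(2/3) * 0.0012^(1/2) = 7.9482 m^3/s
Step 2 — delivered flow: Q_field = 7.9482*(1 - 25/100) = 5.9612 m^3/s
Step 3 — volume delivered: V = 5.9612 * 11*3600 = 236060 m^3
Step 4 — area served: A = V / (depth/1000) = 236060 / 0.085 = 2780000 m^2
Therefore the field area that can be irrigated = 2780000 m^2.


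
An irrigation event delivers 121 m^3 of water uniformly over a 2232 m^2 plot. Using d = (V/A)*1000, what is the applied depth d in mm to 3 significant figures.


d = (121 / 2232) * 1000 = 54.2 mm
Therefore the applied depth d = 54.2 mm.


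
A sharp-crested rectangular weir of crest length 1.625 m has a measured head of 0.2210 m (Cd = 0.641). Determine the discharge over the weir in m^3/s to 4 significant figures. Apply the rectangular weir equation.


Approach: apply the rectangular weir equation, Q = (2/3)*Cd*L*sqrt(2g)*H^1.5.
Q = (2/3)*0.641*1.625*sqrt(2*9.81)*0.2210^1.5 = 0.3196 m^3/s
Therefore the discharge over the weir = 0.3196 m^3/s.


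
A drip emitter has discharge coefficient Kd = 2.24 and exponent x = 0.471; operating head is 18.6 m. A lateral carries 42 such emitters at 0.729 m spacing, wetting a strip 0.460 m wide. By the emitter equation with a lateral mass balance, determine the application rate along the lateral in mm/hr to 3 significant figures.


Approach: apply the emitter equation with a lateral mass balance, q = Kd*h^x; Q = n*q; rate = Q/(n*spacing*width).
Step 1 — single emitter flow (q = Kd*h^x):
  q = 2.24 * 18.6^0.471 = 8.8754 L/hr
Step 2 — total lateral flow: Q = 42 * 8.8754 = 372.77 L/hr
Step 3 — wetted area: A = 42 * 0.729 * 0.460 = 14.084 m^2
Step 4 — application rate: Q/A = 372.77/14.084 = 26.5 mm/hr
Therefore the application rate along the lateral = 26.5 mm/hr.


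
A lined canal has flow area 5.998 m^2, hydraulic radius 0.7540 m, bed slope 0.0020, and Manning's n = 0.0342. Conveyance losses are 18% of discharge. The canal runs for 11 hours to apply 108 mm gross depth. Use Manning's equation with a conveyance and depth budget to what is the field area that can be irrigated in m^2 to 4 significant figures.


Approach: apply Manning's equation with a conveyance and depth budget, Q = (1/n)*A*R^(2/3)*S^(1/2); Q_field = Q*(1-loss); Area = Q_field*t/(d/1000).
Step 1 — canal discharge (Manning's equation):
  Q = (1/0.0342) * 5.998 * 0.7540^(2/3) * 0.0020^(1/2) = 6.49745 m^3/s
Step 2 — delivered flow: Q_field = 6.49745*(1 - 18/100) = 5.32791 m^3/s
Step 3 — volume delivered: V = 5.32791 * 11*3600 = 210985 m^3
Step 4 — area served: A = V / (depth/1000) = 210985 / 0.108 = 1954000 m^2
Therefore the field area that can be irrigated = 1954000 m^2.


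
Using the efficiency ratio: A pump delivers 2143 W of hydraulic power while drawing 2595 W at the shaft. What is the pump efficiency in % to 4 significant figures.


Approach: apply the efficiency ratio, eta = (P_out/P_in)*100.
eta = (2143 / 2595) * 100 = 82.58 %
Therefore the pump efficiency = 82.58 %.


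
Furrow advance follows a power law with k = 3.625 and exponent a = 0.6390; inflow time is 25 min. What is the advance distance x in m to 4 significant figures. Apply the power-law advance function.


Approach: apply the power-law advance function, x = k*t^a.
x = 3.625 * 25^0.6390 = 28.35 m
Therefore the advance distance x = 28.35 m.


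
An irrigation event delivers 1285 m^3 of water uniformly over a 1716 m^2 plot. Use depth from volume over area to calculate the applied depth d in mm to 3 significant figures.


Approach: apply depth from volume over area, d = (V/A)*1000.
d = (1285 / 1716) * 1000 = 749 mm
Therefore the applied depth d = 749 mm.


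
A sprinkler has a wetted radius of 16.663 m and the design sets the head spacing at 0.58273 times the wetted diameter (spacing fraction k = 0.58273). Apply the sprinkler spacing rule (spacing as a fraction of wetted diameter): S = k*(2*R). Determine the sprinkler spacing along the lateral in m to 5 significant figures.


S = 0.58273 * (2 * 16.663) = 19.420 m
Therefore the sprinkler spacing along the lateral = 19.420 m.


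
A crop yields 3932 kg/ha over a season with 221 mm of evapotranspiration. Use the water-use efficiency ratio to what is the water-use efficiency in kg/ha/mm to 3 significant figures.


Approach: apply the water-use efficiency ratio, WUE = yield/ET.
WUE = 3932 / 221 = 17.8 kg/ha/mm
Therefore the water-use efficiency = 17.8 kg/ha/mm.


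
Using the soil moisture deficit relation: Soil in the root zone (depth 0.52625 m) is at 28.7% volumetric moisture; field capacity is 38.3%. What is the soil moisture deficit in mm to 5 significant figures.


Approach: apply the soil moisture deficit relation, SMD = (FC - theta)/100 * depth * 1000.
SMD = (38.3 - 28.7)/100 * 0.52625 * 1000 = 50.520 mm
Therefore the soil moisture deficit = 50.520 mm.


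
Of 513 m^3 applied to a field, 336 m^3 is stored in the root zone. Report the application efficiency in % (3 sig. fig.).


Approach: apply the application efficiency ratio, Ea = (stored/applied)*100.
Ea = (336/513)*100 = 65.5 %
Therefore the application efficiency = 65.5 %.


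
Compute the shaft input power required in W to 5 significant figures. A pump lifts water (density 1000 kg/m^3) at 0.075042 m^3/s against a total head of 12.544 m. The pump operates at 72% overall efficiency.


Approach: apply hydraulic power then efficiency conversion, P = rho*g*Q*H; P_in = P/eta.
Step 1 — hydraulic power (P = rho*g*Q*H):
  P = 1000 * 9.81 * 0.075042 * 12.544 = 9234.416 W
Step 2 — input power: P_in = P/eta = 9234.416 / 0.72 = 12826 W
Therefore the shaft input power required = 12826 W.


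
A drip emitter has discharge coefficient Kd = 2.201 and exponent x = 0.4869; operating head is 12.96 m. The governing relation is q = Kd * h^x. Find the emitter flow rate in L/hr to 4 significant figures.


q = 2.201 * 12.96^0.4869 = 7.662 L/hr
Therefore the emitter flow rate = 7.662 L/hr.


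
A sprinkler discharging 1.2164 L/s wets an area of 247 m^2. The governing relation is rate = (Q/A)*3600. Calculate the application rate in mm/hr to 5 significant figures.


rate = (1.2164 / 247) * 3600 = 17.729 mm/hr
Therefore the application rate = 17.729 mm/hr.


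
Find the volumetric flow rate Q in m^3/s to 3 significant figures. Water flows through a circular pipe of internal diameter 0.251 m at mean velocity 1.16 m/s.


Approach: apply the continuity equation for pipe flow, Q = A * v with A = pi*(D/2)^2.
A = pi*(0.251/2)^2 = 0.049481 m^2
Q = 0.049481 * 1.16 = 0.0574 m^3/s
Therefore the volumetric flow rate Q = 0.0574 m^3/s.


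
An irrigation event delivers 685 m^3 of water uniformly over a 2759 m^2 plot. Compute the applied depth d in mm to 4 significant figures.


Approach: apply depth from volume over area, d = (V/A)*1000.
d = (685 / 2759) * 1000 = 248.3 mm
Therefore the applied depth d = 248.3 mm.
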